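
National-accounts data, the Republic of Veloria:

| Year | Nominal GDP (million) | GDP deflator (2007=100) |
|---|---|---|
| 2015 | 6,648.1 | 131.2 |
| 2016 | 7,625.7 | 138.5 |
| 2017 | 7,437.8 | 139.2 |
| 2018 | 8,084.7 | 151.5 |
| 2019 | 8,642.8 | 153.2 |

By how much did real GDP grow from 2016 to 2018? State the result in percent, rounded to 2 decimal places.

-3.08%

Real GDP 2016 = 7625.7/1.385 = 5505.92.
Real GDP 2018 = 8084.7/1.515 = 5336.44.
Change = 5336.44/5505.92 − 1 = -0.0308.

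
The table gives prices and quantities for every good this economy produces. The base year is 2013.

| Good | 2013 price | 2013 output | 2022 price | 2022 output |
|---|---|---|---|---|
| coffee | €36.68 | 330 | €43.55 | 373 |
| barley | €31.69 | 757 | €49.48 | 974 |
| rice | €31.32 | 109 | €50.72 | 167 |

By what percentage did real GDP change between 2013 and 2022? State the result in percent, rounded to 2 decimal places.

26.00%

Real GDP 2013 = Nominal GDP 2013 = 36.68·330 + 31.69·757 + 31.32·109 = 39507.61.
Real GDP 2022 (at 2013 prices) = 36.68·373 + 31.69·974 + 31.32·167 = 49778.14.
Real growth = 49778.14/39507.61 − 1 = 0.2600.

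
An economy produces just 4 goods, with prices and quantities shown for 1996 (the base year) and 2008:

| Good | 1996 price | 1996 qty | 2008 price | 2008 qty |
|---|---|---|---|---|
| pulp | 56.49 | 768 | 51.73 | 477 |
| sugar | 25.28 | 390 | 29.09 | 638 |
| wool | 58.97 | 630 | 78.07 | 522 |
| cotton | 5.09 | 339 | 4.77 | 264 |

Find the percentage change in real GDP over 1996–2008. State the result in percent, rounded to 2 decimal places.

-18.37%

Real GDP 1996 = Nominal GDP 1996 = 56.49·768 + 25.28·390 + 58.97·630 + 5.09·339 = 92120.13.
Real GDP 2008 (at 1996 prices) = 56.49·477 + 25.28·638 + 58.97·522 + 5.09·264 = 75200.47.
Real growth = 75200.47/92120.13 − 1 = -0.1837.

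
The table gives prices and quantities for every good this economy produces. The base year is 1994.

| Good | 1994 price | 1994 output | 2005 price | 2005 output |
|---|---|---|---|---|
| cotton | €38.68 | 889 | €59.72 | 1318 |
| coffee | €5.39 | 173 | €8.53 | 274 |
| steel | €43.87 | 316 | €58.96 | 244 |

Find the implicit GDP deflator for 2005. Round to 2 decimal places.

Nominal GDP 2005 = 59.72·1318 + 8.53·274 + 58.96·244 = 95434.42.
Real GDP 2005 (at 1994 prices) = 38.68·1318 + 5.39·274 + 43.87·244 = 63161.38.
Deflator = Nominal/Real × 100 = 95434.42/63161.38 × 100 = 151.096.

151.10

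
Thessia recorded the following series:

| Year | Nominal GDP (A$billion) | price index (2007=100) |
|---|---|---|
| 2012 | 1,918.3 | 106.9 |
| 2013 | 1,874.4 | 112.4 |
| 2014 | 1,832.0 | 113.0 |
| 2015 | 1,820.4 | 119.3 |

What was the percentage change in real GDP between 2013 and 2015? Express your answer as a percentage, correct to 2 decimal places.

Real GDP 2013 = 1874.4/1.124 = 1667.62.
Real GDP 2015 = 1820.4/1.193 = 1525.90.
Change = 1525.90/1667.62 − 1 = -0.0850.

-8.50%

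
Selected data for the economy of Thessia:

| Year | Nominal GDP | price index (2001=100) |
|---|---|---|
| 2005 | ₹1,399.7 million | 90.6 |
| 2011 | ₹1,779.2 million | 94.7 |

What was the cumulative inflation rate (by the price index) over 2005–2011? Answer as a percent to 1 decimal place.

4.5%

Price-level change = 94.7 / 90.6 − 1 = 0.0453.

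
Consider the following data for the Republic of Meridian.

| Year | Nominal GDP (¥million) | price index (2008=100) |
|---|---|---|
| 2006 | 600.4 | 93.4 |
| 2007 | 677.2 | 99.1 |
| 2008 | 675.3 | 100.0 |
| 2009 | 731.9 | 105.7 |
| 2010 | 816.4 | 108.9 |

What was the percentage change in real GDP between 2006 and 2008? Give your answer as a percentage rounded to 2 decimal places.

Real GDP 2006 = 600.4/0.934 = 642.83.
Real GDP 2008 = 675.3/1.000 = 675.30.
Change = 675.30/642.83 − 1 = 0.0505.

5.05%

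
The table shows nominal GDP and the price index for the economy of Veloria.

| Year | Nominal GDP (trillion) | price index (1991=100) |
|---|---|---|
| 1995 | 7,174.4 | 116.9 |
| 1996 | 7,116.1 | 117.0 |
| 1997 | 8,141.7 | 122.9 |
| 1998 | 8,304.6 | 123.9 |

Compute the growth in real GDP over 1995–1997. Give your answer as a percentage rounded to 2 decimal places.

7.94%

Real GDP 1995 = 7174.4/1.169 = 6137.21.
Real GDP 1997 = 8141.7/1.229 = 6624.65.
Change = 6624.65/6137.21 − 1 = 0.0794.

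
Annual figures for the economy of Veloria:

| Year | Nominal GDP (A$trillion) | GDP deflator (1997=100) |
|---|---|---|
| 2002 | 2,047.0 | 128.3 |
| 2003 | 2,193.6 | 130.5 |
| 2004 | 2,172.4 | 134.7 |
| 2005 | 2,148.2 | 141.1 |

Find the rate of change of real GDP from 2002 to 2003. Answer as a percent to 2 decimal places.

5.36%

Real GDP 2002 = 2047.0/1.283 = 1595.48.
Real GDP 2003 = 2193.6/1.305 = 1680.92.
Change = 1680.92/1595.48 − 1 = 0.0536.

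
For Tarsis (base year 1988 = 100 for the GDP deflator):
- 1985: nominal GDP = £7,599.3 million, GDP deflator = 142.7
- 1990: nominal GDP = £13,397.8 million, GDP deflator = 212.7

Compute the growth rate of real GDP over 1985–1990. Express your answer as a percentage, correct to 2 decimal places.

18.28%

Real GDP 1985 = 7599.3 / 1.427 = 5325.37.
Real GDP 1990 = 13397.8 / 2.127 = 6298.92.
Real growth = 6298.92 / 5325.37 − 1 = 0.1828.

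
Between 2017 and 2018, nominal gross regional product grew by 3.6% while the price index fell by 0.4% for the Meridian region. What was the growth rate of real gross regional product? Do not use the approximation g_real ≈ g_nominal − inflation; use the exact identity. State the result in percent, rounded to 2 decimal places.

4.02%

(1 + g_nom) = (1 + g_real)(1 + π), so g_real = 1.0360 / 0.9960 − 1 = 0.04016.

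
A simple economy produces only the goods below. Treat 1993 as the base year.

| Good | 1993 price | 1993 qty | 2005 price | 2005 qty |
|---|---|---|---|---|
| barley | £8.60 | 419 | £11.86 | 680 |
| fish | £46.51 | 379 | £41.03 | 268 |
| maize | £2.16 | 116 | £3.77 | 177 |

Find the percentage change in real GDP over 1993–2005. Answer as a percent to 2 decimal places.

-12.97%

Real GDP 1993 = Nominal GDP 1993 = 8.60·419 + 46.51·379 + 2.16·116 = 21481.25.
Real GDP 2005 (at 1993 prices) = 8.60·680 + 46.51·268 + 2.16·177 = 18695.00.
Real growth = 18695.00/21481.25 − 1 = -0.1297.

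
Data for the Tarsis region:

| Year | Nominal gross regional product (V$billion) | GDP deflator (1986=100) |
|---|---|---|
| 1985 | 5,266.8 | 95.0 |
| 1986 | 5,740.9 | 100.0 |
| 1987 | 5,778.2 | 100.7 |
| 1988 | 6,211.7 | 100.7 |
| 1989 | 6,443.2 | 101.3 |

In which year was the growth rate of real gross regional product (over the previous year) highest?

1988

1986: real = 5740.9/1.000 = 5740.90; growth vs 1985 (5544.00) = 3.55%.
1987: real = 5778.2/1.007 = 5738.03; growth vs 1986 (5740.90) = -0.05%.
1988: real = 6211.7/1.007 = 6168.52; growth vs 1987 (5738.03) = 7.50%.
1989: real = 6443.2/1.013 = 6360.51; growth vs 1988 (6168.52) = 3.11%.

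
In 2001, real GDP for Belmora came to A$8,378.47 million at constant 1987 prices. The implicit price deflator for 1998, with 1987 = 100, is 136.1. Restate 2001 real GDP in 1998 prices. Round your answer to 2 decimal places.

A$11,403.10 million

Real GDP in 1998 prices = Real GDP in 1987 prices × (P_1998/P_1987) = 8378.47 × 1.361 = 11403.10.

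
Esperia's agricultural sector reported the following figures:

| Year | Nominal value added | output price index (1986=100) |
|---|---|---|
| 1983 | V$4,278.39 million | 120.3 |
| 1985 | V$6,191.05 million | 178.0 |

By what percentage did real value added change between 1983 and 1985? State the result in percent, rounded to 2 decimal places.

-2.20%

Real value added 1983 = 4278.39 / 1.203 = 3556.43.
Real value added 1985 = 6191.05 / 1.780 = 3478.12.
Real growth = 3478.12 / 3556.43 − 1 = -0.0220.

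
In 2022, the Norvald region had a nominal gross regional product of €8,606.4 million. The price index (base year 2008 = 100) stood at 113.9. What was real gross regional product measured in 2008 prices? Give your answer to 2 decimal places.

Real gross regional product = Nominal / (price index/100) = 8606.4 / 1.139 = 7556.10.

€7,556.10 million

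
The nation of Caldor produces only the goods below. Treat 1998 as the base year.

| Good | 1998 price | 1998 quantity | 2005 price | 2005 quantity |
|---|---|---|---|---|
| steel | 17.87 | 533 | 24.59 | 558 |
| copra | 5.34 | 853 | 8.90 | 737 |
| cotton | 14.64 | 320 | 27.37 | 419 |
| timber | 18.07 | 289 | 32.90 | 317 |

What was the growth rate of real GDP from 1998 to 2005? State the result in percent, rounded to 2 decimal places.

Real GDP 1998 = Nominal GDP 1998 = 17.87·533 + 5.34·853 + 14.64·320 + 18.07·289 = 23986.76.
Real GDP 2005 (at 1998 prices) = 17.87·558 + 5.34·737 + 14.64·419 + 18.07·317 = 25769.39.
Real growth = 25769.39/23986.76 − 1 = 0.0743.

7.43%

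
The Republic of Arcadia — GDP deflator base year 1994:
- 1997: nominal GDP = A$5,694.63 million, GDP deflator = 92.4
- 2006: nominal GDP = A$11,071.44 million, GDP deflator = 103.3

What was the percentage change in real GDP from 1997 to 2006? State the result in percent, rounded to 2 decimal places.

Deflate each year: 1997 → 5694.63/0.924 = 6163.02; 2006 → 11071.44/1.033 = 10717.75.
So real GDP changed by 10717.75/6163.02 − 1 = 0.7390, i.e. 73.90%.

73.90%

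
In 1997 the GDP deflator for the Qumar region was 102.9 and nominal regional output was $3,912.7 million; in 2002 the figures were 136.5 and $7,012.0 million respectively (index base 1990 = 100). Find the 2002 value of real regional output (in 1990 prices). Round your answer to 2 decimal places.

$5,137.00 million

Real regional output = Nominal / (GDP deflator/100) = 7012.0 / 1.365 = 5137.00.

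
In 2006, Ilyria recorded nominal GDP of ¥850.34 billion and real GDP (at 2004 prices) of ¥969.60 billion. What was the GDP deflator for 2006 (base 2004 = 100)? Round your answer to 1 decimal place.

GDP deflator = (Nominal / Real) × 100 = 850.34 / 969.60 × 100 = 87.70.

87.7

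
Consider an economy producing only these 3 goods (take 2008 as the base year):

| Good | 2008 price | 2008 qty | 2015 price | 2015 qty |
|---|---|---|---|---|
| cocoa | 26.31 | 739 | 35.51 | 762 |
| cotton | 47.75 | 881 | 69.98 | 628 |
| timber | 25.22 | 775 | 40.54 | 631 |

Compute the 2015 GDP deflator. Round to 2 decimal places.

146.46

Nominal GDP 2015 = 35.51·762 + 69.98·628 + 40.54·631 = 96586.80.
Real GDP 2015 (at 2008 prices) = 26.31·762 + 47.75·628 + 25.22·631 = 65949.04.
Deflator = Nominal/Real × 100 = 96586.80/65949.04 × 100 = 146.457.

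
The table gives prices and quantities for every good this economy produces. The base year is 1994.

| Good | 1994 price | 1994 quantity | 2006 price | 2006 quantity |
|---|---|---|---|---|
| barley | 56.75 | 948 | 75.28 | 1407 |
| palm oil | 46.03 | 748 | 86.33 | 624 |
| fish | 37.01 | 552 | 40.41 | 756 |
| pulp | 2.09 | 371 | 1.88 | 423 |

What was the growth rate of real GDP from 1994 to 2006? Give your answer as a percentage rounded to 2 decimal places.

Real GDP 1994 = Nominal GDP 1994 = 56.75·948 + 46.03·748 + 37.01·552 + 2.09·371 = 109434.35.
Real GDP 2006 (at 1994 prices) = 56.75·1407 + 46.03·624 + 37.01·756 + 2.09·423 = 137433.60.
Real growth = 137433.60/109434.35 − 1 = 0.2559.

25.59%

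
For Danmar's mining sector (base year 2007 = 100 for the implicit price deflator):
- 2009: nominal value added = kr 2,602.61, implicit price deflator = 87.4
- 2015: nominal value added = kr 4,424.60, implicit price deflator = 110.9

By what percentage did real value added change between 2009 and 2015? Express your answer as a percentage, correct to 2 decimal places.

Real value added 2009 = 2602.61 / 0.874 = 2977.81.
Real value added 2015 = 4424.60 / 1.109 = 3989.72.
Real growth = 3989.72 / 2977.81 − 1 = 0.3398.

33.98%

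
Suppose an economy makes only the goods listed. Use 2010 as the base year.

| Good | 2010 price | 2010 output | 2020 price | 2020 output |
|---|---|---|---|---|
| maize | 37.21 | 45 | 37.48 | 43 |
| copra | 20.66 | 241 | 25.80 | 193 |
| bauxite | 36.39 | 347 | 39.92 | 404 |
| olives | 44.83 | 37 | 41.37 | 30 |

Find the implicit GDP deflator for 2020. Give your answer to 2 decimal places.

Nominal GDP 2020 = 37.48·43 + 25.80·193 + 39.92·404 + 41.37·30 = 23959.82.
Real GDP 2020 (at 2010 prices) = 37.21·43 + 20.66·193 + 36.39·404 + 44.83·30 = 21633.87.
Deflator = Nominal/Real × 100 = 23959.82/21633.87 × 100 = 110.751.

110.75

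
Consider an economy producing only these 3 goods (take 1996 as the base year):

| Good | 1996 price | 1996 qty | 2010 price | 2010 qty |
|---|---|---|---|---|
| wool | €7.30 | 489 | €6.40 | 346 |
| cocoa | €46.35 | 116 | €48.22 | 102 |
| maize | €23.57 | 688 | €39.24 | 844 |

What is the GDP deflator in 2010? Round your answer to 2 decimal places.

148.27

Nominal GDP 2010 = 6.40·346 + 48.22·102 + 39.24·844 = 40251.40.
Real GDP 2010 (at 1996 prices) = 7.30·346 + 46.35·102 + 23.57·844 = 27146.58.
Deflator = Nominal/Real × 100 = 40251.40/27146.58 × 100 = 148.274.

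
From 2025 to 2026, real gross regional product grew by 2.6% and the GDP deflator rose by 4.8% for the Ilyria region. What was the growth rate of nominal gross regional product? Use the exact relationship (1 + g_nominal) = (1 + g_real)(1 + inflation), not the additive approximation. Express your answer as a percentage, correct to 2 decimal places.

7.52%

(1 + g_nom) = (1 + g_real)(1 + π) = 1.0260 × 1.0480 = 1.07525.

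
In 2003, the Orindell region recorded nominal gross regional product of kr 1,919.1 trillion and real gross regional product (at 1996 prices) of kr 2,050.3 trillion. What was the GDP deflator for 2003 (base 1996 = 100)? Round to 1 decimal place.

GDP deflator = (Nominal / Real) × 100 = 1919.1 / 2050.3 × 100 = 93.60.

93.6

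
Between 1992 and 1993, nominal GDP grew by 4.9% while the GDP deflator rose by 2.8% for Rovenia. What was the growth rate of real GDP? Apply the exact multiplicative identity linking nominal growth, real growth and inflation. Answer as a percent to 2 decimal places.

(1 + g_nom) = (1 + g_real)(1 + π), so g_real = 1.0490 / 1.0280 − 1 = 0.02043.

2.04%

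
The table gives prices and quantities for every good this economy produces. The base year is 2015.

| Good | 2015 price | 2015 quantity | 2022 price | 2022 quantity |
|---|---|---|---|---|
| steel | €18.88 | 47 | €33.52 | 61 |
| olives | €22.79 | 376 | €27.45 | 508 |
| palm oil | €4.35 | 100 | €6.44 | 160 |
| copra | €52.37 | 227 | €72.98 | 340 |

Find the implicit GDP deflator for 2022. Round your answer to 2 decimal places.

133.95

Nominal GDP 2022 = 33.52·61 + 27.45·508 + 6.44·160 + 72.98·340 = 41832.92.
Real GDP 2022 (at 2015 prices) = 18.88·61 + 22.79·508 + 4.35·160 + 52.37·340 = 31230.80.
Deflator = Nominal/Real × 100 = 41832.92/31230.80 × 100 = 133.948.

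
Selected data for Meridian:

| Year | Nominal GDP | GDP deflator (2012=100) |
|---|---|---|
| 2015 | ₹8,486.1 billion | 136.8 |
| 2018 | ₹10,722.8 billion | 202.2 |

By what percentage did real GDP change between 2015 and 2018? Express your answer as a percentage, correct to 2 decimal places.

-14.51%

Real GDP 2015 = 8486.1 / 1.368 = 6203.29.
Real GDP 2018 = 10722.8 / 2.022 = 5303.07.
Real growth = 5303.07 / 6203.29 − 1 = -0.1451.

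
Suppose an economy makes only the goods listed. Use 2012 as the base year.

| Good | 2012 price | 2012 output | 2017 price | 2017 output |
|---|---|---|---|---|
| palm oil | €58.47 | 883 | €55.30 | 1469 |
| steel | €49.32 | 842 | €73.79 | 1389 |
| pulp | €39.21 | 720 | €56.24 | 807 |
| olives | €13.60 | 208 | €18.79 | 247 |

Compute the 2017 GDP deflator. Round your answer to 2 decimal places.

123.42

Nominal GDP 2017 = 55.30·1469 + 73.79·1389 + 56.24·807 + 18.79·247 = 233756.82.
Real GDP 2017 (at 2012 prices) = 58.47·1469 + 49.32·1389 + 39.21·807 + 13.60·247 = 189399.58.
Deflator = Nominal/Real × 100 = 233756.82/189399.58 × 100 = 123.420.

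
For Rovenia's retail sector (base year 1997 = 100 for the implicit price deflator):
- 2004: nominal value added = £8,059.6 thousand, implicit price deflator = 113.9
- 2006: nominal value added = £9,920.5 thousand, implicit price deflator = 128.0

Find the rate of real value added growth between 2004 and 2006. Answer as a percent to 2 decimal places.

9.53%

Deflate each year: 2004 → 8059.6/1.139 = 7076.03; 2006 → 9920.5/1.280 = 7750.39.
So real value added changed by 7750.39/7076.03 − 1 = 0.0953, i.e. 9.53%.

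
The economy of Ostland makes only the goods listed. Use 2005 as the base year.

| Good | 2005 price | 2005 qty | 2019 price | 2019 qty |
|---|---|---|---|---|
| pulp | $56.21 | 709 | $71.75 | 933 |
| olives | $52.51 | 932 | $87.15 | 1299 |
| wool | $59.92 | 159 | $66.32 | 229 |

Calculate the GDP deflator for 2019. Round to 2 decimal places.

Nominal GDP 2019 = 71.75·933 + 87.15·1299 + 66.32·229 = 195337.88.
Real GDP 2019 (at 2005 prices) = 56.21·933 + 52.51·1299 + 59.92·229 = 134376.10.
Deflator = Nominal/Real × 100 = 195337.88/134376.10 × 100 = 145.367.

145.37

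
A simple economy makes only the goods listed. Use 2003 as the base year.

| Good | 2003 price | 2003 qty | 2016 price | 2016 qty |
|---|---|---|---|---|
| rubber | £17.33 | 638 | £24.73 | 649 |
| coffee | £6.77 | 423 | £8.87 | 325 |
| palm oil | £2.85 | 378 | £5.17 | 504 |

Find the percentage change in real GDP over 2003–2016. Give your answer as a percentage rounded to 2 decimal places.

-0.76%

Real GDP 2003 = Nominal GDP 2003 = 17.33·638 + 6.77·423 + 2.85·378 = 14997.55.
Real GDP 2016 (at 2003 prices) = 17.33·649 + 6.77·325 + 2.85·504 = 14883.82.
Real growth = 14883.82/14997.55 − 1 = -0.0076.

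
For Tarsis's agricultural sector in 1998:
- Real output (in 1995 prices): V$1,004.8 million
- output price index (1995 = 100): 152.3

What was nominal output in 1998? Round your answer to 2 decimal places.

Nominal output = Real × (output price index/100) = 1004.8 × 1.523 = 1530.31.

V$1,530.31 million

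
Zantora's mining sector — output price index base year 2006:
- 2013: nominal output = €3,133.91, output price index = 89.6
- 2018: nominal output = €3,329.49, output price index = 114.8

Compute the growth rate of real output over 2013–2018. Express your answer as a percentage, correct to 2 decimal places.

Real output 2013 = 3133.91 / 0.896 = 3497.67.
Real output 2018 = 3329.49 / 1.148 = 2900.25.
Real growth = 2900.25 / 3497.67 − 1 = -0.1708.

-17.08%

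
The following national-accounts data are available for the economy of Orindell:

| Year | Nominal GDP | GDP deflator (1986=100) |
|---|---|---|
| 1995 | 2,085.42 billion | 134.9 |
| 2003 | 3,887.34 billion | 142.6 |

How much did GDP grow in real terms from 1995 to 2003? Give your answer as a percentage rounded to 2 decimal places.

Real GDP 1995 = 2085.42 / 1.349 = 1545.90.
Real GDP 2003 = 3887.34 / 1.426 = 2726.04.
Real growth = 2726.04 / 1545.90 − 1 = 0.7634.

76.34%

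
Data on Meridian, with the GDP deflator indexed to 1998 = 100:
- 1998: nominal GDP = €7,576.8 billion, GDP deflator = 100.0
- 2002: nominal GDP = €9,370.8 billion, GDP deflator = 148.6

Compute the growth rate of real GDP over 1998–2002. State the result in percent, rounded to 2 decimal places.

Real GDP 1998 = 7576.8 / 1.000 = 7576.80.
Real GDP 2002 = 9370.8 / 1.486 = 6306.06.
Real growth = 6306.06 / 7576.80 − 1 = -0.1677.

-16.77%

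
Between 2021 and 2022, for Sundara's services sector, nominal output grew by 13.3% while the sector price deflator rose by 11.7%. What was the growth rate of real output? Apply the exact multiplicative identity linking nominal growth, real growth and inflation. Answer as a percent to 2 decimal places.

(1 + g_nom) = (1 + g_real)(1 + π), so g_real = 1.1330 / 1.1170 − 1 = 0.01432.

1.43%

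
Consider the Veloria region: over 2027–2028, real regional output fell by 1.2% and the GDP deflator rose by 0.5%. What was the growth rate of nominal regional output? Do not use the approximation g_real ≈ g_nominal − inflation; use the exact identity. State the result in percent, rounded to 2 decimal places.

-0.71%

(1 + g_nom) = (1 + g_real)(1 + π) = 0.9880 × 1.0050 = 0.99294.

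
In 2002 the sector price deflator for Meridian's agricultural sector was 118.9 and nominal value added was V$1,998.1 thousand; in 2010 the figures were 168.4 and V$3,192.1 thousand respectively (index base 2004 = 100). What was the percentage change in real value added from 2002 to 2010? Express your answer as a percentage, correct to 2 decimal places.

12.80%

Real value added 2002 = 1998.1 / 1.189 = 1680.49.
Real value added 2010 = 3192.1 / 1.684 = 1895.55.
Real growth = 1895.55 / 1680.49 − 1 = 0.1280.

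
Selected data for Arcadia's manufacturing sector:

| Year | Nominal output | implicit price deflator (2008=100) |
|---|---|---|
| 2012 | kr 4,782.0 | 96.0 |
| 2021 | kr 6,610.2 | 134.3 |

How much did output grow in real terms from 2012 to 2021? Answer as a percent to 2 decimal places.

-1.19%

Real output 2012 = 4782.0 / 0.960 = 4981.25.
Real output 2021 = 6610.2 / 1.343 = 4921.97.
Real growth = 4921.97 / 4981.25 − 1 = -0.0119.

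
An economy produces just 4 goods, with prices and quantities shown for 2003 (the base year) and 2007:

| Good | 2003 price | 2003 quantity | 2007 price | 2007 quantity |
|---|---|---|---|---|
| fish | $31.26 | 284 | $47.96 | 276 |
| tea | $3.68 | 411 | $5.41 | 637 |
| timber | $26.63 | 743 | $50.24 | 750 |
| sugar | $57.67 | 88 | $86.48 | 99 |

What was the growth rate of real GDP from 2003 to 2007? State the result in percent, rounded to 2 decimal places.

Real GDP 2003 = Nominal GDP 2003 = 31.26·284 + 3.68·411 + 26.63·743 + 57.67·88 = 35251.37.
Real GDP 2007 (at 2003 prices) = 31.26·276 + 3.68·637 + 26.63·750 + 57.67·99 = 36653.75.
Real growth = 36653.75/35251.37 − 1 = 0.0398.

3.98%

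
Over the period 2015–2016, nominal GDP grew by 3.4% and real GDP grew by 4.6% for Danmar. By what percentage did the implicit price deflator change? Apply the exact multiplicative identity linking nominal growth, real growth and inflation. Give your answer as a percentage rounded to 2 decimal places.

-1.15%

(1 + g_nom) = (1 + g_real)(1 + π), so π = 1.0340 / 1.0460 − 1 = -0.01147.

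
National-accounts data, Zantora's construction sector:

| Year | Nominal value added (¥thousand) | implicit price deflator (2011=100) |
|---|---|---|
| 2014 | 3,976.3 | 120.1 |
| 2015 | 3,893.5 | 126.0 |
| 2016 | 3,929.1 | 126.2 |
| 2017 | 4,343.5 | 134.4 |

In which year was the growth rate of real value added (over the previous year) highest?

2015: real = 3893.5/1.260 = 3090.08; growth vs 2014 (3310.82) = -6.67%.
2016: real = 3929.1/1.262 = 3113.39; growth vs 2015 (3090.08) = 0.75%.
2017: real = 4343.5/1.344 = 3231.77; growth vs 2016 (3113.39) = 3.80%.

2017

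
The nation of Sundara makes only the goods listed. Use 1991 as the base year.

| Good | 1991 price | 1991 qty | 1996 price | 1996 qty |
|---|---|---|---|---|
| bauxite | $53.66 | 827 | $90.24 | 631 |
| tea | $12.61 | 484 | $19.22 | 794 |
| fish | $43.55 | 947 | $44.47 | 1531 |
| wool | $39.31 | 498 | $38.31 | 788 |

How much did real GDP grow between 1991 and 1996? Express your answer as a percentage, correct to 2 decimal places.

Real GDP 1991 = Nominal GDP 1991 = 53.66·827 + 12.61·484 + 43.55·947 + 39.31·498 = 111298.29.
Real GDP 1996 (at 1991 prices) = 53.66·631 + 12.61·794 + 43.55·1531 + 39.31·788 = 141523.13.
Real growth = 141523.13/111298.29 − 1 = 0.2716.

27.16%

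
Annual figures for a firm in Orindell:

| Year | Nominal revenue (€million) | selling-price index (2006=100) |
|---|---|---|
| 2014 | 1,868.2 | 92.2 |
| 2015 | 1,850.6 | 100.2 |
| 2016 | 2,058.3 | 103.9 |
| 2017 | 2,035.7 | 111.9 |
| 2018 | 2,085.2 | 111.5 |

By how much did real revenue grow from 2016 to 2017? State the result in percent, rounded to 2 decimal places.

Real revenue 2016 = 2058.3/1.039 = 1981.04.
Real revenue 2017 = 2035.7/1.119 = 1819.21.
Change = 1819.21/1981.04 − 1 = -0.0817.

-8.17%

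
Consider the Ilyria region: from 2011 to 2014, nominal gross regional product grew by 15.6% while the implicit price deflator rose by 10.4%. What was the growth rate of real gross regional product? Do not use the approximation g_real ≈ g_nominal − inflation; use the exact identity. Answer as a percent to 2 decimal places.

4.71%

(1 + g_nom) = (1 + g_real)(1 + π), so g_real = 1.1560 / 1.1040 − 1 = 0.04710.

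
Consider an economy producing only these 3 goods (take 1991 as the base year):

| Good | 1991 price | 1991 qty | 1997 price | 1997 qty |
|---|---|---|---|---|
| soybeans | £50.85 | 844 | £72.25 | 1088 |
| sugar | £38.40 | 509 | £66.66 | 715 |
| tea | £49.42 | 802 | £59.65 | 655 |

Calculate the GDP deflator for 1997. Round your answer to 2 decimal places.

Nominal GDP 1997 = 72.25·1088 + 66.66·715 + 59.65·655 = 165340.65.
Real GDP 1997 (at 1991 prices) = 50.85·1088 + 38.40·715 + 49.42·655 = 115150.90.
Deflator = Nominal/Real × 100 = 165340.65/115150.90 × 100 = 143.586.

143.59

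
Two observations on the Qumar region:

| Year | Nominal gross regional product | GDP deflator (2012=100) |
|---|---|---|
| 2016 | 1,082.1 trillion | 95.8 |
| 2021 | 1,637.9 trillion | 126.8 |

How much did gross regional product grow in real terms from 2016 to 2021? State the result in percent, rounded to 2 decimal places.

Deflate each year: 2016 → 1082.1/0.958 = 1129.54; 2021 → 1637.9/1.268 = 1291.72.
So real gross regional product changed by 1291.72/1129.54 − 1 = 0.1436, i.e. 14.36%.

14.36%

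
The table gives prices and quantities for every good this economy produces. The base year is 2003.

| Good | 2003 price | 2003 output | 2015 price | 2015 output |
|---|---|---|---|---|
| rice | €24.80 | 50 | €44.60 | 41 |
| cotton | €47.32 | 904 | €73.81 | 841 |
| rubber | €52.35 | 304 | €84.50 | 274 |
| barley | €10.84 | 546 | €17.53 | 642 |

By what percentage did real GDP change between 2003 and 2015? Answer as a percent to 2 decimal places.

-5.67%

Real GDP 2003 = Nominal GDP 2003 = 24.80·50 + 47.32·904 + 52.35·304 + 10.84·546 = 65850.32.
Real GDP 2015 (at 2003 prices) = 24.80·41 + 47.32·841 + 52.35·274 + 10.84·642 = 62116.10.
Real growth = 62116.10/65850.32 − 1 = -0.0567.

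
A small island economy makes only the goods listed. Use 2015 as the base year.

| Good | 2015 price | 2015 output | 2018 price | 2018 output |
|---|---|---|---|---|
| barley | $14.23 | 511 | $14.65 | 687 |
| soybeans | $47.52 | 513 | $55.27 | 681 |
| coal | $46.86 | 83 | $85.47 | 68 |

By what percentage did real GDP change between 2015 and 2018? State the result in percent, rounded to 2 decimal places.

27.53%

Real GDP 2015 = Nominal GDP 2015 = 14.23·511 + 47.52·513 + 46.86·83 = 35538.67.
Real GDP 2018 (at 2015 prices) = 14.23·687 + 47.52·681 + 46.86·68 = 45323.61.
Real growth = 45323.61/35538.67 − 1 = 0.2753.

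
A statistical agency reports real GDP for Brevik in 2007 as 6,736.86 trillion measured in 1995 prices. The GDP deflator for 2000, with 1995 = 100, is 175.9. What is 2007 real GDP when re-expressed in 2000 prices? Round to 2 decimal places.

11,850.14 trillion

Real GDP in 2000 prices = Real GDP in 1995 prices × (P_2000/P_1995) = 6736.86 × 1.759 = 11850.14.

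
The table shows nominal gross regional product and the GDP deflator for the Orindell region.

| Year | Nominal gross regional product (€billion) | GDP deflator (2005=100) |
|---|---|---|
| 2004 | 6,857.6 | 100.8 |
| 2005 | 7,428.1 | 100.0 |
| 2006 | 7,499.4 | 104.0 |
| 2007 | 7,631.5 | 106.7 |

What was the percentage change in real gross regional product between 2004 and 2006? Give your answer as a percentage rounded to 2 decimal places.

Real gross regional product 2004 = 6857.6/1.008 = 6803.17.
Real gross regional product 2006 = 7499.4/1.040 = 7210.96.
Change = 7210.96/6803.17 − 1 = 0.0599.

5.99%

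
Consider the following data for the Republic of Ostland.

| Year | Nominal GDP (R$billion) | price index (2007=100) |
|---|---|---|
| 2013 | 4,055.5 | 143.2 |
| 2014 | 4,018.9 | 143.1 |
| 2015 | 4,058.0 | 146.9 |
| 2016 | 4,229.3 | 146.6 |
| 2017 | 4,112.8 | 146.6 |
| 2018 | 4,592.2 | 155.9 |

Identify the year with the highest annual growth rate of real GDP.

2014: real = 4018.9/1.431 = 2808.46; growth vs 2013 (2832.05) = -0.83%.
2015: real = 4058.0/1.469 = 2762.42; growth vs 2014 (2808.46) = -1.64%.
2016: real = 4229.3/1.466 = 2884.92; growth vs 2015 (2762.42) = 4.43%.
2017: real = 4112.8/1.466 = 2805.46; growth vs 2016 (2884.92) = -2.75%.
2018: real = 4592.2/1.559 = 2945.61; growth vs 2017 (2805.46) = 5.00%.

2018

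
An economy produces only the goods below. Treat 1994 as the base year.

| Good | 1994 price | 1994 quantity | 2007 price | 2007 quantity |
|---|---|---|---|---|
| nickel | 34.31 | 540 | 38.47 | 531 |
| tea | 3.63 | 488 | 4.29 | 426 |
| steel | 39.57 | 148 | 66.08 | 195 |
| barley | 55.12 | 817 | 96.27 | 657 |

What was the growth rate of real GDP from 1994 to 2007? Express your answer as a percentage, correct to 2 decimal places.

Real GDP 1994 = Nominal GDP 1994 = 34.31·540 + 3.63·488 + 39.57·148 + 55.12·817 = 71188.24.
Real GDP 2007 (at 1994 prices) = 34.31·531 + 3.63·426 + 39.57·195 + 55.12·657 = 63694.98.
Real growth = 63694.98/71188.24 − 1 = -0.1053.

-10.53%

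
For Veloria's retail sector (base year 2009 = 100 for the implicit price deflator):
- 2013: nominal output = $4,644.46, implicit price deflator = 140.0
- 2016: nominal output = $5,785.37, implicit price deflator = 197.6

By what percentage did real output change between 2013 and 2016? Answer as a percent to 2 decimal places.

Real output 2013 = 4644.46 / 1.400 = 3317.47.
Real output 2016 = 5785.37 / 1.976 = 2927.82.
Real growth = 2927.82 / 3317.47 − 1 = -0.1175.

-11.75%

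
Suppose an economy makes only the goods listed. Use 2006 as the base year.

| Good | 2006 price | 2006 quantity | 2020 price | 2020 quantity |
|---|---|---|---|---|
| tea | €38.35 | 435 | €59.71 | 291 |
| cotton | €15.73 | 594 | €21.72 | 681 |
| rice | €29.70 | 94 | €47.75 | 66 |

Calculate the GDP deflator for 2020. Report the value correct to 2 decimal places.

Nominal GDP 2020 = 59.71·291 + 21.72·681 + 47.75·66 = 35318.43.
Real GDP 2020 (at 2006 prices) = 38.35·291 + 15.73·681 + 29.70·66 = 23832.18.
Deflator = Nominal/Real × 100 = 35318.43/23832.18 × 100 = 148.196.

148.20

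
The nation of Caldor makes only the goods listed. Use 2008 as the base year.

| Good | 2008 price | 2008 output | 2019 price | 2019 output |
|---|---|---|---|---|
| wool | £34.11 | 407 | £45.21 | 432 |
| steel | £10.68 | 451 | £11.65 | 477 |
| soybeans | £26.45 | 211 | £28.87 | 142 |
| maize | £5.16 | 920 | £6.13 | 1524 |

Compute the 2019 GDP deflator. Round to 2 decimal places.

122.51

Nominal GDP 2019 = 45.21·432 + 11.65·477 + 28.87·142 + 6.13·1524 = 38529.43.
Real GDP 2019 (at 2008 prices) = 34.11·432 + 10.68·477 + 26.45·142 + 5.16·1524 = 31449.62.
Deflator = Nominal/Real × 100 = 38529.43/31449.62 × 100 = 122.512.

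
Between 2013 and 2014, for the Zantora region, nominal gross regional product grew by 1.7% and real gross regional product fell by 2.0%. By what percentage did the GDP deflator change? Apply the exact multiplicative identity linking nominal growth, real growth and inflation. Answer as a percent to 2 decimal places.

3.78%

(1 + g_nom) = (1 + g_real)(1 + π), so π = 1.0170 / 0.9800 − 1 = 0.03776.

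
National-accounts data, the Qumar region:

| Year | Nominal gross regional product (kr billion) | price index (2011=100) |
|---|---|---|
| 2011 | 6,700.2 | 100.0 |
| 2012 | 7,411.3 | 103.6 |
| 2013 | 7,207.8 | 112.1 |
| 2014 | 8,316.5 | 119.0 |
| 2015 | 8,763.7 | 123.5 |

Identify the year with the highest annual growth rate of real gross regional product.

2012: real = 7411.3/1.036 = 7153.76; growth vs 2011 (6700.20) = 6.77%.
2013: real = 7207.8/1.121 = 6429.79; growth vs 2012 (7153.76) = -10.12%.
2014: real = 8316.5/1.190 = 6988.66; growth vs 2013 (6429.79) = 8.69%.
2015: real = 8763.7/1.235 = 7096.11; growth vs 2014 (6988.66) = 1.54%.

2014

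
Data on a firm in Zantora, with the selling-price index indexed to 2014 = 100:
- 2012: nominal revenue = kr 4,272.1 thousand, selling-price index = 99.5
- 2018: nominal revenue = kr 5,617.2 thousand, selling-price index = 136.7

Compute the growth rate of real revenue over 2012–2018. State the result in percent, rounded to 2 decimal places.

Deflate each year: 2012 → 4272.1/0.995 = 4293.57; 2018 → 5617.2/1.367 = 4109.14.
So real revenue changed by 4109.14/4293.57 − 1 = -0.0430, i.e. -4.30%.

-4.30%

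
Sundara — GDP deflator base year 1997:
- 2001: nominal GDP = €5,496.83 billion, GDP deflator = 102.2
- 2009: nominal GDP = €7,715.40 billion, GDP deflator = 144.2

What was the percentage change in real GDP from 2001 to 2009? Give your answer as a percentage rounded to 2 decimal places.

-0.52%

Deflate each year: 2001 → 5496.83/1.022 = 5378.50; 2009 → 7715.40/1.442 = 5350.49.
So real GDP changed by 5350.49/5378.50 − 1 = -0.0052, i.e. -0.52%.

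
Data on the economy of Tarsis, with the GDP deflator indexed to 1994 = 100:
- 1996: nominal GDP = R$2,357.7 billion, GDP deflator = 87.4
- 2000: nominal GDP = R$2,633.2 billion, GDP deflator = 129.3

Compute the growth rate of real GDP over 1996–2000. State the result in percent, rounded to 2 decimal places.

-24.51%

Real GDP 1996 = 2357.7 / 0.874 = 2697.60.
Real GDP 2000 = 2633.2 / 1.293 = 2036.50.
Real growth = 2036.50 / 2697.60 − 1 = -0.2451.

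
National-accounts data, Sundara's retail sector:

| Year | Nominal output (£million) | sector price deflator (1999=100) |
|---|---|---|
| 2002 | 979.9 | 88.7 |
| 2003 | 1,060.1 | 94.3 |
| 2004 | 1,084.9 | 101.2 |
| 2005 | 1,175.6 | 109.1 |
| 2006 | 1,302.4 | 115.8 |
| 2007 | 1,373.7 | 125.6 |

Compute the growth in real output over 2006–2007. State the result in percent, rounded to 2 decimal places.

Real output 2006 = 1302.4/1.158 = 1124.70.
Real output 2007 = 1373.7/1.256 = 1093.71.
Change = 1093.71/1124.70 − 1 = -0.0276.

-2.76%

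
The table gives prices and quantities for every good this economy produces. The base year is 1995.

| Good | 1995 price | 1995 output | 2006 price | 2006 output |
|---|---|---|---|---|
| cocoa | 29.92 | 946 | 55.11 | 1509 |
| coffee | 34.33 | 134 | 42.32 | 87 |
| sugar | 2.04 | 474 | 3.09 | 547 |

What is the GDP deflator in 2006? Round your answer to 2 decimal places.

179.76

Nominal GDP 2006 = 55.11·1509 + 42.32·87 + 3.09·547 = 88533.06.
Real GDP 2006 (at 1995 prices) = 29.92·1509 + 34.33·87 + 2.04·547 = 49251.87.
Deflator = Nominal/Real × 100 = 88533.06/49251.87 × 100 = 179.756.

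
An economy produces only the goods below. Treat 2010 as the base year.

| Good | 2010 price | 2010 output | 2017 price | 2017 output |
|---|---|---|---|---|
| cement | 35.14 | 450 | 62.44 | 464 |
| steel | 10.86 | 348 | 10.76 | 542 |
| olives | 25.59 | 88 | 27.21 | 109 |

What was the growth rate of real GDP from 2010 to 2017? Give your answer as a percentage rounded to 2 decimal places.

Real GDP 2010 = Nominal GDP 2010 = 35.14·450 + 10.86·348 + 25.59·88 = 21844.20.
Real GDP 2017 (at 2010 prices) = 35.14·464 + 10.86·542 + 25.59·109 = 24980.39.
Real growth = 24980.39/21844.20 − 1 = 0.1436.

14.36%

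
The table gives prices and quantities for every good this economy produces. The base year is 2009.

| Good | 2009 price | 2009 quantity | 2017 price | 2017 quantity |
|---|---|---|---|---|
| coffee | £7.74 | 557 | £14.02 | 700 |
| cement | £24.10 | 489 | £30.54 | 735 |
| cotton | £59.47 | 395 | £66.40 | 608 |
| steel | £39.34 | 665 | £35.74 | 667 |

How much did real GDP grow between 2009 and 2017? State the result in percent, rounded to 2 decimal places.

30.09%

Real GDP 2009 = Nominal GDP 2009 = 7.74·557 + 24.10·489 + 59.47·395 + 39.34·665 = 65747.83.
Real GDP 2017 (at 2009 prices) = 7.74·700 + 24.10·735 + 59.47·608 + 39.34·667 = 85529.04.
Real growth = 85529.04/65747.83 − 1 = 0.3009.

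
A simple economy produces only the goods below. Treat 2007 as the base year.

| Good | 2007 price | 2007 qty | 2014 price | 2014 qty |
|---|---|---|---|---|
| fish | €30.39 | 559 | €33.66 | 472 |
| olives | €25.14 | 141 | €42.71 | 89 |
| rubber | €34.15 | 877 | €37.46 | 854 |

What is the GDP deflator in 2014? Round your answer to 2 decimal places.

112.97

Nominal GDP 2014 = 33.66·472 + 42.71·89 + 37.46·854 = 51679.55.
Real GDP 2014 (at 2007 prices) = 30.39·472 + 25.14·89 + 34.15·854 = 45745.64.
Deflator = Nominal/Real × 100 = 51679.55/45745.64 × 100 = 112.972.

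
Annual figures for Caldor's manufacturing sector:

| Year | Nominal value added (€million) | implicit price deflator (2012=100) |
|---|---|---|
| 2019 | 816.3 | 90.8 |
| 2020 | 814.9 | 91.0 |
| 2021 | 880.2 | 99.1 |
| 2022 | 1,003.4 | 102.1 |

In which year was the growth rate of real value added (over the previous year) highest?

2020: real = 814.9/0.910 = 895.49; growth vs 2019 (899.01) = -0.39%.
2021: real = 880.2/0.991 = 888.19; growth vs 2020 (895.49) = -0.82%.
2022: real = 1003.4/1.021 = 982.76; growth vs 2021 (888.19) = 10.65%.

2022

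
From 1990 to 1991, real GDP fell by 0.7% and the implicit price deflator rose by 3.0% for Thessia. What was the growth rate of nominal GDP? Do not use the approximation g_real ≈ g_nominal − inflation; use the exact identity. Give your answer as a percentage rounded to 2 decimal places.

2.28%

(1 + g_nom) = (1 + g_real)(1 + π) = 0.9930 × 1.0300 = 1.02279.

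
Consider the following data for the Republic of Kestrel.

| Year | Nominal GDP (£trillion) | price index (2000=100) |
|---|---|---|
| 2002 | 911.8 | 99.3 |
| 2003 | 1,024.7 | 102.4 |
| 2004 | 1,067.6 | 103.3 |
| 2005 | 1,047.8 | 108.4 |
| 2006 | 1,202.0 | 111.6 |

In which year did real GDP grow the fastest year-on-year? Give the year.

2006

2003: real = 1024.7/1.024 = 1000.68; growth vs 2002 (918.23) = 8.98%.
2004: real = 1067.6/1.033 = 1033.49; growth vs 2003 (1000.68) = 3.28%.
2005: real = 1047.8/1.084 = 966.61; growth vs 2004 (1033.49) = -6.47%.
2006: real = 1202.0/1.116 = 1077.06; growth vs 2005 (966.61) = 11.43%.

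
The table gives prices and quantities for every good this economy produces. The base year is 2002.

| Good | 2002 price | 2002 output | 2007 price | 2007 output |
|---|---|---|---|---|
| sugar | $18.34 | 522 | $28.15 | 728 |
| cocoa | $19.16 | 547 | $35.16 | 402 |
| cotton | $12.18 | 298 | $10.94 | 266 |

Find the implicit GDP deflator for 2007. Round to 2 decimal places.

Nominal GDP 2007 = 28.15·728 + 35.16·402 + 10.94·266 = 37537.56.
Real GDP 2007 (at 2002 prices) = 18.34·728 + 19.16·402 + 12.18·266 = 24293.72.
Deflator = Nominal/Real × 100 = 37537.56/24293.72 × 100 = 154.515.

154.52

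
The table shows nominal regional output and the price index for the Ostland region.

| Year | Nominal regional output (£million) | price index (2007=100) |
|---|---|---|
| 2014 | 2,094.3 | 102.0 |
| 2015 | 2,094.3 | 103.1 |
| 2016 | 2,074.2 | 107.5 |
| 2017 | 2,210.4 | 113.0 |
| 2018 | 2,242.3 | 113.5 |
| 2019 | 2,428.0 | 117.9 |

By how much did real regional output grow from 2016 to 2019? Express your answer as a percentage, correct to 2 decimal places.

Real regional output 2016 = 2074.2/1.075 = 1929.49.
Real regional output 2019 = 2428.0/1.179 = 2059.37.
Change = 2059.37/1929.49 − 1 = 0.0673.

6.73%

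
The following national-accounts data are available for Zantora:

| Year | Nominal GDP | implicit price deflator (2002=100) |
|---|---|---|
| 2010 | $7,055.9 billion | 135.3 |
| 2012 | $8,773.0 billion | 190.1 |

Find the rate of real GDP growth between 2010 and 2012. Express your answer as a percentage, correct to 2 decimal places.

Real GDP 2010 = 7055.9 / 1.353 = 5215.00.
Real GDP 2012 = 8773.0 / 1.901 = 4614.94.
Real growth = 4614.94 / 5215.00 − 1 = -0.1151.

-11.51%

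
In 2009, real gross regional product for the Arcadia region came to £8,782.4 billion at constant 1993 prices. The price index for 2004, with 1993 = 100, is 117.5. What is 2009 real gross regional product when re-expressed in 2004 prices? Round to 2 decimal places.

Real gross regional product in 2004 prices = Real gross regional product in 1993 prices × (P_2004/P_1993) = 8782.4 × 1.175 = 10319.32.

£10,319.32 billion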